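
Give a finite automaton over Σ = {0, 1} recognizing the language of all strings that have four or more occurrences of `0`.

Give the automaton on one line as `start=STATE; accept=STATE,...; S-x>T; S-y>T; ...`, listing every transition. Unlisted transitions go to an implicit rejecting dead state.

Only the number of `0`s matters, and only up to 5. Make a chain A → B → C → D → E → F advanced by each `0` (with F absorbing); every other symbol self-loops. The accepting set is {E, F}.
With 6 states:
       0  1 
>  A   B  A 
   B   C  B 
   C   D  C 
   D   E  D 
 * E   F  E 
 * F   F  F 
(> = start, * = accepting)

start=A; accept=E,F; A-0>B; A-1>A; B-0>C; B-1>B; C-0>D; C-1>C; D-0>E; D-1>D; E-0>F; E-1>E; F-0>F; F-1>F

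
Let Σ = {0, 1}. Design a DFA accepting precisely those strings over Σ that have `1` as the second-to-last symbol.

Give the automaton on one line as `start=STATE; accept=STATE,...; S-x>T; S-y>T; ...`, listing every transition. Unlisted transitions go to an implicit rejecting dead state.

start=s0; accept=s5,s6; s0-0>s1; s0-1>s2; s1-0>s3; s1-1>s4; s2-0>s5; s2-1>s6; s3-0>s3; s3-1>s4; s4-0>s5; s4-1>s6; s5-0>s3; s5-1>s4; s6-0>s5; s6-1>s6

Because acceptance depends on a position counted from the end, the machine has to buffer the most recent 2 symbols. Make each state the string of the last up-to-2 symbols read; on input `x` shift the window left and append `x`. Accept when the buffered window has length 2 and begins with `1`.
With 7 states:
        0   1  
>  s0   s1  s2 
   s1   s3  s4 
   s2   s5  s6 
   s3   s3  s4 
   s4   s5  s6 
 * s5   s3  s4 
 * s6   s5  s6 
(> = start, * = accepting)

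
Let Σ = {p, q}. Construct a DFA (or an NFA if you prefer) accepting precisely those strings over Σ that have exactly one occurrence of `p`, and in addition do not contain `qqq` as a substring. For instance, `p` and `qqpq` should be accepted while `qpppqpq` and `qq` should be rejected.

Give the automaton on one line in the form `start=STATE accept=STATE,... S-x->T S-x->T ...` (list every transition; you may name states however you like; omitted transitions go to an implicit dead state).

start=S0 accept=S1,S4,S6 S0-p->S1 S0-q->S2 S1-p->S3 S1-q->S4 S2-p->S1 S2-q->S5 S3-p->S3 S3-q->S3 S4-p->S3 S4-q->S6 S5-p->S1 S5-q->S3 S6-p->S3 S6-q->S3

Run two small machines in parallel and take their product. One (3 states) tracks the count of `p`s, saturating at 2; the other (4 states) tracks partial matches of the forbidden pattern `qqq`. Each combined state is a pair, one component from each; accept when both components accept. Minimizing collapses redundant product states.
With 7 states:
        p   q  
>  S0   S1  S2 
 * S1   S3  S4 
   S2   S1  S5 
   S3   S3  S3 
 * S4   S3  S6 
   S5   S1  S3 
 * S6   S3  S3 
(> = start, * = accepting)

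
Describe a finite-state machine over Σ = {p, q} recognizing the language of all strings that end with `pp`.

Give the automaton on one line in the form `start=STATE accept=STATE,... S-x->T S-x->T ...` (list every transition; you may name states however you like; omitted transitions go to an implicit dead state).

start=A accept=C A-p->B A-q->A B-p->C B-q->A C-p->C C-q->A

Remember how much of `pp` the current input suffix matches. State A means no match yet; B means the last symbol is `p`; C means the last 2 symbols are `pp`. Only C accepts. On a mismatch, fall back to the longest proper suffix that is still a prefix of `pp`.
With 3 states:
       p  q 
>  A   B  A 
   B   C  A 
 * C   C  A 
(> = start, * = accepting)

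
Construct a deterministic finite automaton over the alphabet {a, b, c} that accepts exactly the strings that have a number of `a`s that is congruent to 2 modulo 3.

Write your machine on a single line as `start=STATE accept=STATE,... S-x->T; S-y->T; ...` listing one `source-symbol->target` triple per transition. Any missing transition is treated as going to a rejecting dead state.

Keep the running count of `a`s modulo 3: each `a` advances along the cycle q0 → q1 → q2 → q0 while other symbols loop. Accept at q2.
        a   b   c  
>  q0   q1  q0  q0 
   q1   q2  q1  q1 
 * q2   q0  q2  q2 
(> = start, * = accepting)

start=q0; accept=q2; q0-a->q1; q0-b->q0; q0-c->q0; q1-a->q2; q1-b->q1; q1-c->q1; q2-a->q0; q2-b->q2; q2-c->q2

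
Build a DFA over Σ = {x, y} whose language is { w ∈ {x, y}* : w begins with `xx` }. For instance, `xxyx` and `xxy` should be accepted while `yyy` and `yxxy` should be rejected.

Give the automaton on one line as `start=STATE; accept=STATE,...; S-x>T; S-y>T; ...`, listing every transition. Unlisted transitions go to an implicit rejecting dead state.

start=s0; accept=s2; s0-x>s1; s0-y>s3; s1-x>s2; s1-y>s3; s2-x>s2; s2-y>s2; s3-x>s3; s3-y>s3

Check the first 2 symbols one by one: s0 through s1 record how many have matched `xx` so far; any wrong symbol goes to the dead state s3. After all 2 match we enter the accepting sink s2.
A 4-state machine:
        x   y  
>  s0   s1  s3 
   s1   s2  s3 
 * s2   s2  s2 
   s3   s3  s3 
(> = start, * = accepting)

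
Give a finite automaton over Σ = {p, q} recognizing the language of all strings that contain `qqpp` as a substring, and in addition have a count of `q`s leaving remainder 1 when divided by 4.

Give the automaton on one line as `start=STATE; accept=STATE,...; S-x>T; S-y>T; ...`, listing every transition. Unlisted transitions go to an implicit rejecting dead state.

start=s0; accept=s19; s0-p>s0; s0-q>s1; s1-p>s2; s1-q>s3; s2-p>s2; s2-q>s4; s3-p>s5; s3-q>s6; s4-p>s7; s4-q>s6; s5-p>s8; s5-q>s9; s6-p>s10; s6-q>s11; s7-p>s7; s7-q>s9; s8-p>s8; s8-q>s12; s9-p>s13; s9-q>s11; s10-p>s12; s10-q>s14; s11-p>s15; s11-q>s16; s12-p>s12; s12-q>s17; s13-p>s13; s13-q>s14; s14-p>s0; s14-q>s16; s15-p>s17; s15-q>s1; s16-p>s18; s16-q>s3; s17-p>s17; s17-q>s19; s18-p>s19; s18-q>s4; s19-p>s19; s19-q>s8

Handle the two conditions separately and then intersect. The first has 5 states tracking whether and how much of `qqpp` has been seen; the second has 4 states tracking the count of `q`s modulo 4. A product state is a pair (one from each), accepting exactly when both do.
With 20 states:
          p    q  
>  s0     s0   s1 
   s1     s2   s3 
   s2     s2   s4 
   s3     s5   s6 
   s4     s7   s6 
   s5     s8   s9 
   s6    s10  s11 
   s7     s7   s9 
   s8     s8  s12 
   s9    s13  s11 
   s10   s12  s14 
   s11   s15  s16 
   s12   s12  s17 
   s13   s13  s14 
   s14    s0  s16 
   s15   s17   s1 
   s16   s18   s3 
   s17   s17  s19 
   s18   s19   s4 
 * s19   s19   s8 
(> = start, * = accepting)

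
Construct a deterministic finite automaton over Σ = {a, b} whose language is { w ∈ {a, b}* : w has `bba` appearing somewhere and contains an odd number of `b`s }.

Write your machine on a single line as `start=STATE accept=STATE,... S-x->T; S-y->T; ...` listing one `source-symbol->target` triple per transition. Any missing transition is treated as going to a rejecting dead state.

start=q0; accept=q7; q0-a->q0; q0-b->q1; q1-a->q2; q1-b->q3; q2-a->q2; q2-b->q4; q3-a->q5; q3-b->q6; q4-a->q0; q4-b->q6; q5-a->q5; q5-b->q7; q6-a->q7; q6-b->q3; q7-a->q7; q7-b->q5

Handle the two conditions separately and then intersect. The first has 4 states tracking whether and how much of `bba` has been seen; the second has 2 states tracking the count of `b`s modulo 2. A product state is a pair (one from each), accepting exactly when both do.
8 states suffice.
        a   b  
>  q0   q0  q1 
   q1   q2  q3 
   q2   q2  q4 
   q3   q5  q6 
   q4   q0  q6 
   q5   q5  q7 
   q6   q7  q3 
 * q7   q7  q5 
(> = start, * = accepting)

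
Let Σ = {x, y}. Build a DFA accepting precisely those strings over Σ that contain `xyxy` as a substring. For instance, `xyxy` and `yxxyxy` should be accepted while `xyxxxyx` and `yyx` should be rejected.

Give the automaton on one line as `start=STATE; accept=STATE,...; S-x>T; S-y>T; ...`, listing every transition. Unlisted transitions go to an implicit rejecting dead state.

Track how much of `xyxy` has been matched so far: state q0 is no progress, q4 is the absorbing accept state reached once `xyxy` has occurred. Intermediate states record partial matches; on a mismatch, fall back to the longest reusable overlap.
A 5-state machine:
        x   y  
>  q0   q1  q0 
   q1   q1  q2 
   q2   q3  q0 
   q3   q1  q4 
 * q4   q4  q4 
(> = start, * = accepting)

start=q0; accept=q4; q0-x>q1; q0-y>q0; q1-x>q1; q1-y>q2; q2-x>q3; q2-y>q0; q3-x>q1; q3-y>q4; q4-x>q4; q4-y>q4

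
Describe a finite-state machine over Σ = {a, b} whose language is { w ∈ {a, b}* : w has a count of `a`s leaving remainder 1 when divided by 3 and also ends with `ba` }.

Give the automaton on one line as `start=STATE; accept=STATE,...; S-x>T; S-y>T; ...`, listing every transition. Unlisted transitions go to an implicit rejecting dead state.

Run two small machines in parallel and take their product. One (3 states) tracks the count of `a`s modulo 3; the other (3 states) tracks how much of the suffix `ba` has currently been matched. Each combined state is a pair, one component from each; accept when both components accept.
A 9-state machine:
        a   b  
>  q0   q1  q2 
   q1   q3  q4 
   q2   q5  q2 
   q3   q0  q6 
   q4   q7  q4 
 * q5   q3  q4 
   q6   q8  q6 
   q7   q0  q6 
   q8   q1  q2 
(> = start, * = accepting)

start=q0; accept=q5; q0-a>q1; q0-b>q2; q1-a>q3; q1-b>q4; q2-a>q5; q2-b>q2; q3-a>q0; q3-b>q6; q4-a>q7; q4-b>q4; q5-a>q3; q5-b>q4; q6-a>q8; q6-b>q6; q7-a>q0; q7-b>q6; q8-a>q1; q8-b>q2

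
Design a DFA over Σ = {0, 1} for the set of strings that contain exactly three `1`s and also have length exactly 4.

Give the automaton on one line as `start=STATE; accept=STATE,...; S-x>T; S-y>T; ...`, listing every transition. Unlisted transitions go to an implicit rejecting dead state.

start=s0; accept=s13; s0-0>s1; s0-1>s2; s1-0>s3; s1-1>s4; s2-0>s4; s2-1>s5; s3-0>s6; s3-1>s7; s4-0>s7; s4-1>s8; s5-0>s8; s5-1>s9; s6-0>s10; s6-1>s11; s7-0>s11; s7-1>s12; s8-0>s12; s8-1>s13; s9-0>s13; s9-1>s14; s10-0>s15; s10-1>s16; s11-0>s16; s11-1>s17; s12-0>s17; s12-1>s18; s13-0>s18; s13-1>s19; s14-0>s19; s14-1>s19; s15-0>s15; s15-1>s16; s16-0>s16; s16-1>s17; s17-0>s17; s17-1>s18; s18-0>s18; s18-1>s19; s19-0>s19; s19-1>s19

Run two small machines in parallel and take their product. One (5 states) tracks the count of `1`s, saturating at 4; the other (6 states) tracks the input length, saturating at 5. Each combined state is a pair, one component from each; accept when both components accept.
A 20-state machine:
          0    1  
>  s0     s1   s2 
   s1     s3   s4 
   s2     s4   s5 
   s3     s6   s7 
   s4     s7   s8 
   s5     s8   s9 
   s6    s10  s11 
   s7    s11  s12 
   s8    s12  s13 
   s9    s13  s14 
   s10   s15  s16 
   s11   s16  s17 
   s12   s17  s18 
 * s13   s18  s19 
   s14   s19  s19 
   s15   s15  s16 
   s16   s16  s17 
   s17   s17  s18 
   s18   s18  s19 
   s19   s19  s19 
(> = start, * = accepting)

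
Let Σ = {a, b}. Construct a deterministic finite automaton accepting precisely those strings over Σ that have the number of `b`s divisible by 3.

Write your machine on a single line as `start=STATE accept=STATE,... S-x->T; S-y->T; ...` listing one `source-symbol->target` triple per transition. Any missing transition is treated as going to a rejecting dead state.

start=q0; accept=q0; q0-a->q0; q0-b->q1; q1-a->q1; q1-b->q2; q2-a->q2; q2-b->q0

Keep the running count of `b`s modulo 3: each `b` advances along the cycle q0 → q1 → q2 → q0 while other symbols loop. Accept at q0.
        a   b  
>* q0   q0  q1 
   q1   q1  q2 
   q2   q2  q0 
(> = start, * = accepting)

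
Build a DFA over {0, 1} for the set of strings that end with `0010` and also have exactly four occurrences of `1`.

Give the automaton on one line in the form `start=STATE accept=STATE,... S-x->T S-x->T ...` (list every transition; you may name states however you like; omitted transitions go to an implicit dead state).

Build one automaton per condition and run them in lockstep. One (5 states) tracks how much of the suffix `0010` has currently been matched; the other (6 states) tracks the count of `1`s, saturating at 5. Each combined state is a pair, one component from each; accept when both components accept. After merging equivalent states the machine shrinks.
9 states suffice.
        0   1  
>  S0   S0  S1 
   S1   S1  S2 
   S2   S2  S3 
   S3   S4  S5 
   S4   S6  S5 
   S5   S5  S5 
   S6   S6  S7 
   S7   S8  S5 
 * S8   S5  S5 
(> = start, * = accepting)

start=S0 accept=S8 S0-0->S0 S0-1->S1 S1-0->S1 S1-1->S2 S2-0->S2 S2-1->S3 S3-0->S4 S3-1->S5 S4-0->S6 S4-1->S5 S5-0->S5 S5-1->S5 S6-0->S6 S6-1->S7 S7-0->S8 S7-1->S5 S8-0->S5 S8-1->S5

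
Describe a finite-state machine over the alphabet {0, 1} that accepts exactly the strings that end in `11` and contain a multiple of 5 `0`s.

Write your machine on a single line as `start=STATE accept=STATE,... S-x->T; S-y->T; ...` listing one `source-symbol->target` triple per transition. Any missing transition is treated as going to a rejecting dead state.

start=q0; accept=q4; q0-0->q1; q0-1->q2; q1-0->q3; q1-1->q1; q2-0->q1; q2-1->q4; q3-0->q5; q3-1->q3; q4-0->q1; q4-1->q4; q5-0->q6; q5-1->q5; q6-0->q0; q6-1->q6

Handle the two conditions separately and then intersect. One (3 states) tracks how much of the suffix `11` has currently been matched; the other (5 states) tracks the count of `0`s modulo 5. Each combined state is a pair, one component from each; accept when both components accept. After merging equivalent states the machine shrinks.
With 7 states:
        0   1  
>  q0   q1  q2 
   q1   q3  q1 
   q2   q1  q4 
   q3   q5  q3 
 * q4   q1  q4 
   q5   q6  q5 
   q6   q0  q6 
(> = start, * = accepting)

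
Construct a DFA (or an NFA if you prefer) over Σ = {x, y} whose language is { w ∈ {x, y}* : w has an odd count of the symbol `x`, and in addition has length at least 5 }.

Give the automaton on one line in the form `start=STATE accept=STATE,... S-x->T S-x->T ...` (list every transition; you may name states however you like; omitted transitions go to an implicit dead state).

start=s0 accept=s9 s0-x->s1 s0-y->s2 s1-x->s3 s1-y->s4 s2-x->s4 s2-y->s3 s3-x->s5 s3-y->s6 s4-x->s6 s4-y->s5 s5-x->s7 s5-y->s8 s6-x->s8 s6-y->s7 s7-x->s9 s7-y->s7 s8-x->s7 s8-y->s9 s9-x->s7 s9-y->s9

Build one automaton per condition and run them in lockstep. The first has 2 states tracking the count of `x`s modulo 2; the second has 7 states tracking the input length, saturating at 6. A product state is a pair (one from each), accepting exactly when both do. Equivalent product states are then merged.
        x   y  
>  s0   s1  s2 
   s1   s3  s4 
   s2   s4  s3 
   s3   s5  s6 
   s4   s6  s5 
   s5   s7  s8 
   s6   s8  s7 
   s7   s9  s7 
   s8   s7  s9 
 * s9   s7  s9 
(> = start, * = accepting)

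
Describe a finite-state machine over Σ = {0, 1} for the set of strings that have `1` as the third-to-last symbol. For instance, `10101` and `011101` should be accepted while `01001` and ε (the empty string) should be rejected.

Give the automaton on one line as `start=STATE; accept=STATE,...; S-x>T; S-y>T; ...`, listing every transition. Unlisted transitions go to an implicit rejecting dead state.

A DFA must remember the last 3 symbols (since which symbol is third-to-last isn't known until the input ends). Use one state per possible window of the last ≤3 symbols; accept from those whose window starts with `1`.
       0  1 
>  A   B  C 
   B   D  E 
   C   F  G 
   D   H  I 
   E   J  K 
   F   L  M 
   G   N  O 
   H   H  I 
   I   J  K 
   J   L  M 
   K   N  O 
 * L   H  I 
 * M   J  K 
 * N   L  M 
 * O   N  O 
(> = start, * = accepting)

start=A; accept=L,M,N,O; A-0>B; A-1>C; B-0>D; B-1>E; C-0>F; C-1>G; D-0>H; D-1>I; E-0>J; E-1>K; F-0>L; F-1>M; G-0>N; G-1>O; H-0>H; H-1>I; I-0>J; I-1>K; J-0>L; J-1>M; K-0>N; K-1>O; L-0>H; L-1>I; M-0>J; M-1>K; N-0>L; N-1>M; O-0>N; O-1>O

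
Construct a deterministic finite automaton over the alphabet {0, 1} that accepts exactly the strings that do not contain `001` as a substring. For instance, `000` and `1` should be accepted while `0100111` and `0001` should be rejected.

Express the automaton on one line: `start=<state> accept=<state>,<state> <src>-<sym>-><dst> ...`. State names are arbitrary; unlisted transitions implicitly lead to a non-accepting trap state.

This is the complement of 'contains `001`'. Use the same substring-matching states — q0 through q3 holding how much of `001` has just been matched — but flip the accepting set: everything except the trap q3 accepts.
4 states suffice.
        0   1  
>* q0   q1  q0 
 * q1   q2  q0 
 * q2   q2  q3 
   q3   q3  q3 
(> = start, * = accepting)

start=q0 accept=q0,q1,q2 q0-0->q1 q0-1->q0 q1-0->q2 q1-1->q0 q2-0->q2 q2-1->q3 q3-0->q3 q3-1->q3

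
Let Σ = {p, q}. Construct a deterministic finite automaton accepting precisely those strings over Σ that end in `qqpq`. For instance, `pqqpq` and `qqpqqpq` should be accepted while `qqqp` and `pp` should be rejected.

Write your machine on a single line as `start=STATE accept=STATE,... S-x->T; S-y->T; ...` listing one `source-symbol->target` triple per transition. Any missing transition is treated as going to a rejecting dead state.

Let each state record the length of the longest suffix of the input read so far that is also a prefix of `qqpq`. S1 means the last symbol is `q`; S2 means the last 2 symbols are `qq`; S3 means the last 3 symbols are `qqp`; S4 means the last 4 symbols are `qqpq`. Accept only at S4, where the string currently ends in `qqpq`.
With 5 states:
        p   q  
>  S0   S0  S1 
   S1   S0  S2 
   S2   S3  S2 
   S3   S0  S4 
 * S4   S0  S2 
(> = start, * = accepting)

start=S0; accept=S4; S0-p->S0; S0-q->S1; S1-p->S0; S1-q->S2; S2-p->S3; S2-q->S2; S3-p->S0; S3-q->S4; S4-p->S0; S4-q->S2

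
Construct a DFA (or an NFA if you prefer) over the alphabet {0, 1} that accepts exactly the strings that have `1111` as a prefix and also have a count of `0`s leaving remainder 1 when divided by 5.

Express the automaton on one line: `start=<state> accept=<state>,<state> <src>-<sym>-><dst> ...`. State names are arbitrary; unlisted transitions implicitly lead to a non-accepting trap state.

start=s0 accept=s6 s0-0->s1 s0-1->s2 s1-0->s1 s1-1->s1 s2-0->s1 s2-1->s3 s3-0->s1 s3-1->s4 s4-0->s1 s4-1->s5 s5-0->s6 s5-1->s5 s6-0->s7 s6-1->s6 s7-0->s8 s7-1->s7 s8-0->s9 s8-1->s8 s9-0->s5 s9-1->s9

Run two small machines in parallel and take their product. The first has 6 states tracking whether the input so far still matches the prefix `1111`; the second has 5 states tracking the count of `0`s modulo 5. A product state is a pair (one from each), accepting exactly when both do. Equivalent product states are then merged.
10 states suffice.
        0   1  
>  s0   s1  s2 
   s1   s1  s1 
   s2   s1  s3 
   s3   s1  s4 
   s4   s1  s5 
   s5   s6  s5 
 * s6   s7  s6 
   s7   s8  s7 
   s8   s9  s8 
   s9   s5  s9 
(> = start, * = accepting)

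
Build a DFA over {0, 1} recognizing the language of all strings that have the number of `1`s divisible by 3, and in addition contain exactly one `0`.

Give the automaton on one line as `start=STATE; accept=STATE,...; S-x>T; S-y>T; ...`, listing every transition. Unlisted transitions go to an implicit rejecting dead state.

start=s0; accept=s1; s0-0>s1; s0-1>s2; s1-0>s3; s1-1>s4; s2-0>s4; s2-1>s5; s3-0>s3; s3-1>s6; s4-0>s6; s4-1>s7; s5-0>s7; s5-1>s0; s6-0>s6; s6-1>s8; s7-0>s8; s7-1>s1; s8-0>s8; s8-1>s3

Build one automaton per condition and run them in lockstep. One (3 states) tracks the count of `1`s modulo 3; the other (3 states) tracks the count of `0`s, saturating at 2. Each combined state is a pair, one component from each; accept when both components accept.
A 9-state machine:
        0   1  
>  s0   s1  s2 
 * s1   s3  s4 
   s2   s4  s5 
   s3   s3  s6 
   s4   s6  s7 
   s5   s7  s0 
   s6   s6  s8 
   s7   s8  s1 
   s8   s8  s3 
(> = start, * = accepting)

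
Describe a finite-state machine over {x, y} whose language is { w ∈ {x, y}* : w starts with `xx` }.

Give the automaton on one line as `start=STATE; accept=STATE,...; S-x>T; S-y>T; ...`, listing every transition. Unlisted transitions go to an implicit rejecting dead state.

start=S0; accept=S2; S0-x>S1; S0-y>S3; S1-x>S2; S1-y>S3; S2-x>S2; S2-y>S2; S3-x>S3; S3-y>S3

Check the first 2 symbols one by one: S0 through S1 record how many have matched `xx` so far; any wrong symbol goes to the dead state S3. After all 2 match we enter the accepting sink S2.
4 states suffice.
        x   y  
>  S0   S1  S3 
   S1   S2  S3 
 * S2   S2  S2 
   S3   S3  S3 
(> = start, * = accepting)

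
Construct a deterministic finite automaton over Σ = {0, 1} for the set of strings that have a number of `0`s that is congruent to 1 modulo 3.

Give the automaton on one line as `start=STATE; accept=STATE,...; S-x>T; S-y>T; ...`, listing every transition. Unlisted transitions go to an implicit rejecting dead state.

The only thing that matters is how many `0`s have appeared, reduced mod 3. Use one state per residue: S0 for 0, …, S2 for 2. Reading `0` moves to the next residue; anything else stays put. S1 is accepting.
        0   1  
>  S0   S1  S0 
 * S1   S2  S1 
   S2   S0  S2 
(> = start, * = accepting)

start=S0; accept=S1; S0-0>S1; S0-1>S0; S1-0>S2; S1-1>S1; S2-0>S0; S2-1>S2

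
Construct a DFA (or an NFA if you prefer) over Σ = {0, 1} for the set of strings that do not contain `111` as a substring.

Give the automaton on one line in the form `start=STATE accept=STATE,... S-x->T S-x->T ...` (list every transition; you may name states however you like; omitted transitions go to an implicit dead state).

start=q0 accept=q0,q1,q2 q0-0->q0 q0-1->q1 q1-0->q0 q1-1->q2 q2-0->q0 q2-1->q3 q3-0->q3 q3-1->q3

This is the complement of 'contains `111`'. Use the same substring-matching states — q0 through q3 holding how much of `111` has just been matched — but flip the accepting set: everything except the trap q3 accepts.
        0   1  
>* q0   q0  q1 
 * q1   q0  q2 
 * q2   q0  q3 
   q3   q3  q3 
(> = start, * = accepting)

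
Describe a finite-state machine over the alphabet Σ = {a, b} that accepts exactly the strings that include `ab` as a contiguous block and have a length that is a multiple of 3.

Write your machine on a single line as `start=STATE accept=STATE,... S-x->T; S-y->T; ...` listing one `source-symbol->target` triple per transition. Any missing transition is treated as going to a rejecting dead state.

start=q0; accept=q7; q0-a->q1; q0-b->q2; q1-a->q3; q1-b->q4; q2-a->q3; q2-b->q5; q3-a->q6; q3-b->q7; q4-a->q7; q4-b->q7; q5-a->q6; q5-b->q0; q6-a->q1; q6-b->q8; q7-a->q8; q7-b->q8; q8-a->q4; q8-b->q4

Build one automaton per condition and run them in lockstep. The first has 3 states tracking whether and how much of `ab` has been seen; the second has 3 states tracking the input length modulo 3. A product state is a pair (one from each), accepting exactly when both do.
        a   b  
>  q0   q1  q2 
   q1   q3  q4 
   q2   q3  q5 
   q3   q6  q7 
   q4   q7  q7 
   q5   q6  q0 
   q6   q1  q8 
 * q7   q8  q8 
   q8   q4  q4 
(> = start, * = accepting)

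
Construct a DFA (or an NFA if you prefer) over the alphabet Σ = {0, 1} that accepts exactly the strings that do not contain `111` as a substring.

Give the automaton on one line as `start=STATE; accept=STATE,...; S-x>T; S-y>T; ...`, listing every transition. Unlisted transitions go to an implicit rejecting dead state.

start=S0; accept=S0,S1,S2; S0-0>S0; S0-1>S1; S1-0>S0; S1-1>S2; S2-0>S0; S2-1>S3; S3-0>S3; S3-1>S3

This is the complement of 'contains `111`'. Use the same substring-matching states — S0 through S3 holding how much of `111` has just been matched — but flip the accepting set: everything except the trap S3 accepts.
        0   1  
>* S0   S0  S1 
 * S1   S0  S2 
 * S2   S0  S3 
   S3   S3  S3 
(> = start, * = accepting)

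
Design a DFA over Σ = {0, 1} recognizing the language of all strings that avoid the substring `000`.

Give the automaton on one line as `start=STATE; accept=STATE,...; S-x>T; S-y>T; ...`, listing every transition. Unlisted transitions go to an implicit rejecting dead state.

start=S0; accept=S0,S1,S2; S0-0>S1; S0-1>S0; S1-0>S2; S1-1>S0; S2-0>S3; S2-1>S0; S3-0>S3; S3-1>S3

This is the complement of 'contains `000`'. Use the same substring-matching states — S0 through S3 holding how much of `000` has just been matched — but flip the accepting set: everything except the trap S3 accepts.
4 states suffice.
        0   1  
>* S0   S1  S0 
 * S1   S2  S0 
 * S2   S3  S0 
   S3   S3  S3 
(> = start, * = accepting)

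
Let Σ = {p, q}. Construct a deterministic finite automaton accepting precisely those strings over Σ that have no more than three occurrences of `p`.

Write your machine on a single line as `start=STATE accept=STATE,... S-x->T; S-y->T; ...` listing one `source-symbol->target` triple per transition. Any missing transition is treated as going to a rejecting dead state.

Only the number of `p`s matters, and only up to 4. Make a chain A → B → C → D → E advanced by each `p` (with E absorbing); every other symbol self-loops. The accepting set is {A, B, C, D}.
A 5-state machine:
       p  q 
>* A   B  A 
 * B   C  B 
 * C   D  C 
 * D   E  D 
   E   E  E 
(> = start, * = accepting)

start=A; accept=A,B,C,D; A-p->B; A-q->A; B-p->C; B-q->B; C-p->D; C-q->C; D-p->E; D-q->D; E-p->E; E-q->E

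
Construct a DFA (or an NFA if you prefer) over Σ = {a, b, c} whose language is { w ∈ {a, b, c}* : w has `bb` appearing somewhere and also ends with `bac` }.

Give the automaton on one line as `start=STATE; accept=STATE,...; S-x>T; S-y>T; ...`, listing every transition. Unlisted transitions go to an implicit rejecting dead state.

Run two small machines in parallel and take their product. One (3 states) tracks whether and how much of `bb` has been seen; the other (4 states) tracks how much of the suffix `bac` has currently been matched. Each combined state is a pair, one component from each; accept when both components accept. Minimizing collapses redundant product states.
With 6 states:
        a   b   c  
>  q0   q0  q1  q0 
   q1   q0  q2  q0 
   q2   q3  q2  q4 
   q3   q4  q2  q5 
   q4   q4  q2  q4 
 * q5   q4  q2  q4 
(> = start, * = accepting)

start=q0; accept=q5; q0-a>q0; q0-b>q1; q0-c>q0; q1-a>q0; q1-b>q2; q1-c>q0; q2-a>q3; q2-b>q2; q2-c>q4; q3-a>q4; q3-b>q2; q3-c>q5; q4-a>q4; q4-b>q2; q4-c>q4; q5-a>q4; q5-b>q2; q5-c>q4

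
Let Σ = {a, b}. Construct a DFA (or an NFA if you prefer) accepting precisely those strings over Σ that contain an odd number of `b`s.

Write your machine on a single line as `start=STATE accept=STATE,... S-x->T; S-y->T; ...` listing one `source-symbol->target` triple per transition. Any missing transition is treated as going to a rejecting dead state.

The only thing that matters is how many `b`s have appeared, reduced mod 2. Use one state per residue: q0 for 0, …, q1 for 1. Reading `b` moves to the next residue; anything else stays put. q1 is accepting.
        a   b  
>  q0   q0  q1 
 * q1   q1  q0 
(> = start, * = accepting)

start=q0; accept=q1; q0-a->q0; q0-b->q1; q1-a->q1; q1-b->q0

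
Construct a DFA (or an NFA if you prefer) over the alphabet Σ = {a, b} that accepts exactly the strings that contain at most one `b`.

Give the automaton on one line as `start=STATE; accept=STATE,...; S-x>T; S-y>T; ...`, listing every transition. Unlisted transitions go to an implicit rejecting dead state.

start=q0; accept=q0,q1; q0-a>q0; q0-b>q1; q1-a>q1; q1-b>q2; q2-a>q2; q2-b>q2

Only the number of `b`s matters, and only up to 2. Make a chain q0 → q1 → q2 advanced by each `b` (with q2 absorbing); every other symbol self-loops. The accepting set is {q0, q1}.
3 states suffice.
        a   b  
>* q0   q0  q1 
 * q1   q1  q2 
   q2   q2  q2 
(> = start, * = accepting)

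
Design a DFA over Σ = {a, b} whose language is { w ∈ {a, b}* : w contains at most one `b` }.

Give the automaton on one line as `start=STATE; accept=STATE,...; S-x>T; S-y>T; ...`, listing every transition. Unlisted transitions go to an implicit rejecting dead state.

start=s0; accept=s0,s1; s0-a>s0; s0-b>s1; s1-a>s1; s1-b>s2; s2-a>s2; s2-b>s2

Only the number of `b`s matters, and only up to 2. Make a chain s0 → s1 → s2 advanced by each `b` (with s2 absorbing); every other symbol self-loops. The accepting set is {s0, s1}.
3 states suffice.
        a   b  
>* s0   s0  s1 
 * s1   s1  s2 
   s2   s2  s2 
(> = start, * = accepting)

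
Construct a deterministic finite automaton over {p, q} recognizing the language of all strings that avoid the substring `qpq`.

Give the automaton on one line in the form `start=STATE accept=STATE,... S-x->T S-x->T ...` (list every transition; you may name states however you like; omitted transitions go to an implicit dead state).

Track partial matches of the forbidden pattern `qpq`. State D is a dead state reached once `qpq` has occurred; every other state accepts. A means no part of `qpq` is currently matched.
       p  q 
>* A   A  B 
 * B   C  B 
 * C   A  D 
   D   D  D 
(> = start, * = accepting)

start=A accept=A,B,C A-p->A A-q->B B-p->C B-q->B C-p->A C-q->D D-p->D D-q->D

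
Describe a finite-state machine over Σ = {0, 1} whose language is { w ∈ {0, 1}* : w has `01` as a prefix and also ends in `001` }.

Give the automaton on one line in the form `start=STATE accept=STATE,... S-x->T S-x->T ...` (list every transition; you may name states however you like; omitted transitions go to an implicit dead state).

start=S0 accept=S9 S0-0->S1 S0-1->S2 S1-0->S3 S1-1->S4 S2-0->S5 S2-1->S2 S3-0->S3 S3-1->S6 S4-0->S7 S4-1->S4 S5-0->S3 S5-1->S2 S6-0->S5 S6-1->S2 S7-0->S8 S7-1->S4 S8-0->S8 S8-1->S9 S9-0->S7 S9-1->S4

Run two small machines in parallel and take their product. The first has 4 states tracking whether the input so far still matches the prefix `01`; the second has 4 states tracking how much of the suffix `001` has currently been matched. A product state is a pair (one from each), accepting exactly when both do.
10 states suffice.
        0   1  
>  S0   S1  S2 
   S1   S3  S4 
   S2   S5  S2 
   S3   S3  S6 
   S4   S7  S4 
   S5   S3  S2 
   S6   S5  S2 
   S7   S8  S4 
   S8   S8  S9 
 * S9   S7  S4 
(> = start, * = accepting)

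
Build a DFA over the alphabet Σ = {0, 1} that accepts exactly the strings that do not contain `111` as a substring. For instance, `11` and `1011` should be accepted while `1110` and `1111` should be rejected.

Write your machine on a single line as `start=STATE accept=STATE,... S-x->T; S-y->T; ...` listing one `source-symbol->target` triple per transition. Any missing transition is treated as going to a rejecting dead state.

start=q0; accept=q0,q1,q2; q0-0->q0; q0-1->q1; q1-0->q0; q1-1->q2; q2-0->q0; q2-1->q3; q3-0->q3; q3-1->q3

Track partial matches of the forbidden pattern `111`. State q3 is a dead state reached once `111` has occurred; every other state accepts. q0 means no part of `111` is currently matched.
        0   1  
>* q0   q0  q1 
 * q1   q0  q2 
 * q2   q0  q3 
   q3   q3  q3 
(> = start, * = accepting)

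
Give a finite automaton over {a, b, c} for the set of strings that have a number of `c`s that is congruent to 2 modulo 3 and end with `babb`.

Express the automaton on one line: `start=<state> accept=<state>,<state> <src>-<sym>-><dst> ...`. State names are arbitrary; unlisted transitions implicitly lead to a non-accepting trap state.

start=q0 accept=q6 q0-a->q0 q0-b->q0 q0-c->q1 q1-a->q1 q1-b->q1 q1-c->q2 q2-a->q2 q2-b->q3 q2-c->q0 q3-a->q4 q3-b->q3 q3-c->q0 q4-a->q2 q4-b->q5 q4-c->q0 q5-a->q4 q5-b->q6 q5-c->q0 q6-a->q4 q6-b->q3 q6-c->q0

Build one automaton per condition and run them in lockstep. One (3 states) tracks the count of `c`s modulo 3; the other (5 states) tracks how much of the suffix `babb` has currently been matched. Each combined state is a pair, one component from each; accept when both components accept. After merging equivalent states the machine shrinks.
With 7 states:
        a   b   c  
>  q0   q0  q0  q1 
   q1   q1  q1  q2 
   q2   q2  q3  q0 
   q3   q4  q3  q0 
   q4   q2  q5  q0 
   q5   q4  q6  q0 
 * q6   q4  q3  q0 
(> = start, * = accepting)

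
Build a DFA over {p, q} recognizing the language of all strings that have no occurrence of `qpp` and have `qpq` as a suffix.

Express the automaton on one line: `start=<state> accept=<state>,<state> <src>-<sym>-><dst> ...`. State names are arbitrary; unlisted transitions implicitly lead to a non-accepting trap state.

Handle the two conditions separately and then intersect. One (4 states) tracks partial matches of the forbidden pattern `qpp`; the other (4 states) tracks how much of the suffix `qpq` has currently been matched. Each combined state is a pair, one component from each; accept when both components accept. After merging equivalent states the machine shrinks.
With 5 states:
        p   q  
>  s0   s0  s1 
   s1   s2  s1 
   s2   s3  s4 
   s3   s3  s3 
 * s4   s2  s1 
(> = start, * = accepting)

start=s0 accept=s4 s0-p->s0 s0-q->s1 s1-p->s2 s1-q->s1 s2-p->s3 s2-q->s4 s3-p->s3 s3-q->s3 s4-p->s2 s4-q->s1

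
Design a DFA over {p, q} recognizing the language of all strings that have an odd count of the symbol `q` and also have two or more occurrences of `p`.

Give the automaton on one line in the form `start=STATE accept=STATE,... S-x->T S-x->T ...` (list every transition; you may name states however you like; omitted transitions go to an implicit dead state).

start=S0 accept=S5 S0-p->S1 S0-q->S2 S1-p->S3 S1-q->S4 S2-p->S4 S2-q->S0 S3-p->S3 S3-q->S5 S4-p->S5 S4-q->S1 S5-p->S5 S5-q->S3

Run two small machines in parallel and take their product. One (2 states) tracks the count of `q`s modulo 2; the other (4 states) tracks the count of `p`s, saturating at 3. Each combined state is a pair, one component from each; accept when both components accept. After merging equivalent states the machine shrinks.
6 states suffice.
        p   q  
>  S0   S1  S2 
   S1   S3  S4 
   S2   S4  S0 
   S3   S3  S5 
   S4   S5  S1 
 * S5   S5  S3 
(> = start, * = accepting)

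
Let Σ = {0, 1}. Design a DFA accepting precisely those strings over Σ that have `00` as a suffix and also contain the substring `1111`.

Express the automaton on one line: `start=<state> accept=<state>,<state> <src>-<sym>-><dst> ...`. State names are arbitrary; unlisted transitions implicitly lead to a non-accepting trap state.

start=q0 accept=q6 q0-0->q0 q0-1->q1 q1-0->q0 q1-1->q2 q2-0->q0 q2-1->q3 q3-0->q0 q3-1->q4 q4-0->q5 q4-1->q4 q5-0->q6 q5-1->q4 q6-0->q6 q6-1->q4

Run two small machines in parallel and take their product. One (3 states) tracks how much of the suffix `00` has currently been matched; the other (5 states) tracks whether and how much of `1111` has been seen. Each combined state is a pair, one component from each; accept when both components accept. Equivalent product states are then merged.
7 states suffice.
        0   1  
>  q0   q0  q1 
   q1   q0  q2 
   q2   q0  q3 
   q3   q0  q4 
   q4   q5  q4 
   q5   q6  q4 
 * q6   q6  q4 
(> = start, * = accepting)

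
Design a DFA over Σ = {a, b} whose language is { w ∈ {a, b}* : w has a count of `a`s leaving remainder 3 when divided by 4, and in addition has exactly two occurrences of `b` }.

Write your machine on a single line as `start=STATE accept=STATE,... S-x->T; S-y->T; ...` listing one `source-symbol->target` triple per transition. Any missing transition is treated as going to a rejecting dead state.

start=s0; accept=s12; s0-a->s1; s0-b->s2; s1-a->s3; s1-b->s4; s2-a->s4; s2-b->s5; s3-a->s6; s3-b->s7; s4-a->s7; s4-b->s8; s5-a->s8; s5-b->s9; s6-a->s0; s6-b->s10; s7-a->s10; s7-b->s11; s8-a->s11; s8-b->s9; s9-a->s9; s9-b->s9; s10-a->s2; s10-b->s12; s11-a->s12; s11-b->s9; s12-a->s5; s12-b->s9

Run two small machines in parallel and take their product. One (4 states) tracks the count of `a`s modulo 4; the other (4 states) tracks the count of `b`s, saturating at 3. Each combined state is a pair, one component from each; accept when both components accept. Minimizing collapses redundant product states.
A 13-state machine:
          a    b  
>  s0     s1   s2 
   s1     s3   s4 
   s2     s4   s5 
   s3     s6   s7 
   s4     s7   s8 
   s5     s8   s9 
   s6     s0  s10 
   s7    s10  s11 
   s8    s11   s9 
   s9     s9   s9 
   s10    s2  s12 
   s11   s12   s9 
 * s12    s5   s9 
(> = start, * = accepting)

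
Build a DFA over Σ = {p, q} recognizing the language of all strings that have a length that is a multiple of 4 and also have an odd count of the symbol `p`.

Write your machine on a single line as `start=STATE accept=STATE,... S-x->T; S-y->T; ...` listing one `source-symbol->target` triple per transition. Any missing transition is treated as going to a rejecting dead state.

Handle the two conditions separately and then intersect. One (4 states) tracks the input length modulo 4; the other (2 states) tracks the count of `p`s modulo 2. Each combined state is a pair, one component from each; accept when both components accept.
With 8 states:
        p   q  
>  s0   s1  s2 
   s1   s3  s4 
   s2   s4  s3 
   s3   s5  s6 
   s4   s6  s5 
   s5   s0  s7 
   s6   s7  s0 
 * s7   s2  s1 
(> = start, * = accepting)

start=s0; accept=s7; s0-p->s1; s0-q->s2; s1-p->s3; s1-q->s4; s2-p->s4; s2-q->s3; s3-p->s5; s3-q->s6; s4-p->s6; s4-q->s5; s5-p->s0; s5-q->s7; s6-p->s7; s6-q->s0; s7-p->s2; s7-q->s1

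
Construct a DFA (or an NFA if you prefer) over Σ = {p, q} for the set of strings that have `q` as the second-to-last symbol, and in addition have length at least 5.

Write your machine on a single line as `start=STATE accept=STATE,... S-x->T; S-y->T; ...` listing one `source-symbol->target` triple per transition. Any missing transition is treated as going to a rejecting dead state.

Handle the two conditions separately and then intersect. The first has 7 states tracking the last 2 symbols read; the second has 7 states tracking the input length, saturating at 6. A product state is a pair (one from each), accepting exactly when both do.
23 states suffice.
          p    q  
>  s0     s1   s2 
   s1     s3   s4 
   s2     s5   s6 
   s3     s7   s8 
   s4     s9  s10 
   s5     s7   s8 
   s6     s9  s10 
   s7    s11  s12 
   s8    s13  s14 
   s9    s11  s12 
   s10   s13  s14 
   s11   s15  s16 
   s12   s17  s18 
   s13   s15  s16 
   s14   s17  s18 
   s15   s19  s20 
   s16   s21  s22 
 * s17   s19  s20 
 * s18   s21  s22 
   s19   s19  s20 
   s20   s21  s22 
 * s21   s19  s20 
 * s22   s21  s22 
(> = start, * = accepting)

start=s0; accept=s17,s18,s21,s22; s0-p->s1; s0-q->s2; s1-p->s3; s1-q->s4; s2-p->s5; s2-q->s6; s3-p->s7; s3-q->s8; s4-p->s9; s4-q->s10; s5-p->s7; s5-q->s8; s6-p->s9; s6-q->s10; s7-p->s11; s7-q->s12; s8-p->s13; s8-q->s14; s9-p->s11; s9-q->s12; s10-p->s13; s10-q->s14; s11-p->s15; s11-q->s16; s12-p->s17; s12-q->s18; s13-p->s15; s13-q->s16; s14-p->s17; s14-q->s18; s15-p->s19; s15-q->s20; s16-p->s21; s16-q->s22; s17-p->s19; s17-q->s20; s18-p->s21; s18-q->s22; s19-p->s19; s19-q->s20; s20-p->s21; s20-q->s22; s21-p->s19; s21-q->s20; s22-p->s21; s22-q->s22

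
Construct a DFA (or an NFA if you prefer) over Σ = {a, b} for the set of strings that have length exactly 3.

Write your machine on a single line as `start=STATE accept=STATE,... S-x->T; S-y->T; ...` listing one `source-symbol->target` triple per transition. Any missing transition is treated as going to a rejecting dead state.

Count input length up to 4: every symbol moves from s0 toward s4, which means 'more than 3' and absorbs. Accept from {s3}.
A 5-state machine:
        a   b  
>  s0   s1  s1 
   s1   s2  s2 
   s2   s3  s3 
 * s3   s4  s4 
   s4   s4  s4 
(> = start, * = accepting)

start=s0; accept=s3; s0-a->s1; s0-b->s1; s1-a->s2; s1-b->s2; s2-a->s3; s2-b->s3; s3-a->s4; s3-b->s4; s4-a->s4; s4-b->s4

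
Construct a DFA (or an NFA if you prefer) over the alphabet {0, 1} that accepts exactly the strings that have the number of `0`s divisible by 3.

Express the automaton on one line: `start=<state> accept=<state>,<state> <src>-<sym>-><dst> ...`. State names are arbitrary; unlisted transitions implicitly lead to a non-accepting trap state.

start=q0 accept=q0 q0-0->q1 q0-1->q0 q1-0->q2 q1-1->q1 q2-0->q0 q2-1->q2

Keep the running count of `0`s modulo 3: each `0` advances along the cycle q0 → q1 → q2 → q0 while other symbols loop. Accept at q0.
With 3 states:
        0   1  
>* q0   q1  q0 
   q1   q2  q1 
   q2   q0  q2 
(> = start, * = accepting)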